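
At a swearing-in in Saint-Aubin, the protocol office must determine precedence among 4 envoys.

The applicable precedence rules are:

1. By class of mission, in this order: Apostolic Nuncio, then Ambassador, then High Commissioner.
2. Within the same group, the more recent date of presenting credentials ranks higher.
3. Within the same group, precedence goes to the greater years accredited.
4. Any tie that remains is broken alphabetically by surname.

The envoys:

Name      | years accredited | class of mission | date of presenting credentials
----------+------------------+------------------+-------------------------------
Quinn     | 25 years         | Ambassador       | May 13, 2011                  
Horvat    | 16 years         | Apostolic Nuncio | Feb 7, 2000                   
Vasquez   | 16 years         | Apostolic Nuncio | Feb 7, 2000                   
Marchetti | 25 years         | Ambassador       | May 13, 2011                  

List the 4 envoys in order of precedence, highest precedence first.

Horvat, Vasquez, Marchetti, Quinn

By class of mission: Horvat and Vasquez (Apostolic Nuncio); then Marchetti and Quinn (Ambassador).
Horvat and Vasquez both have date of presenting credentials Feb 7, 2000, so the next rule applies.
Horvat and Vasquez both have years accredited 16 years, so the next rule applies.
Among Horvat and Vasquez, alphabetically by surname: Horvat before Vasquez.
Marchetti and Quinn both have date of presenting credentials May 13, 2011, so the next rule applies.
Marchetti and Quinn both have years accredited 25 years, so the next rule applies.
Among Marchetti and Quinn, alphabetically by surname: Marchetti before Quinn.
Full order: Horvat, Vasquez, Marchetti, Quinn.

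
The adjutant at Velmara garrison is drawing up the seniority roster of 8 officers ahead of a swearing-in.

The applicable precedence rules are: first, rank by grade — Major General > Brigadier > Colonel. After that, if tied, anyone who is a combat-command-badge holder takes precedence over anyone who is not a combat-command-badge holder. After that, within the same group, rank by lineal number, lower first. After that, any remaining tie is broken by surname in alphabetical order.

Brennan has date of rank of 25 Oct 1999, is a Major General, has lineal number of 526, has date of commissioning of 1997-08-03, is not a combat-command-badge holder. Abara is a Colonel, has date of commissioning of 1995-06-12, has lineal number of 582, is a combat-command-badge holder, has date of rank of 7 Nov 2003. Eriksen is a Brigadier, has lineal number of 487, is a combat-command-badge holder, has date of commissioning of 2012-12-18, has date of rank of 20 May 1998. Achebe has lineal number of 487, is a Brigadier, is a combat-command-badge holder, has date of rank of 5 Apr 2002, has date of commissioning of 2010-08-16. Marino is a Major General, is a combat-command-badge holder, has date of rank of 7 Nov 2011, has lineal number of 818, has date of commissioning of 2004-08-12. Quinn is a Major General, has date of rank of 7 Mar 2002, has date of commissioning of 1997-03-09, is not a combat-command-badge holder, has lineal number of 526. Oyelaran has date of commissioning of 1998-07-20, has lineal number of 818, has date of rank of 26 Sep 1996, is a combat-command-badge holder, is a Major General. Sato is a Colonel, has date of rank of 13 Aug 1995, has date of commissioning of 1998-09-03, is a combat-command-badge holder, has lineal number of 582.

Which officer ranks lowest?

Sato

By grade: Marino, Oyelaran, Brennan and Quinn (Major General); then Achebe and Eriksen (Brigadier); then Abara and Sato (Colonel).
Among Marino, Oyelaran, Brennan and Quinn, a combat-command-badge holder before not a combat-command-badge holder: Marino and Oyelaran (a combat-command-badge holder) before Brennan and Quinn (not a combat-command-badge holder).
Marino and Oyelaran both have lineal number 818, so the next rule applies.
Among Marino and Oyelaran, alphabetically by surname: Marino before Oyelaran.
Brennan and Quinn both have lineal number 526, so the next rule applies.
Among Brennan and Quinn, alphabetically by surname: Brennan before Quinn.
Achebe and Eriksen are each a combat-command-badge holder, so the next rule applies.
Achebe and Eriksen both have lineal number 487, so the next rule applies.
Among Achebe and Eriksen, alphabetically by surname: Achebe before Eriksen.
Abara and Sato are each a combat-command-badge holder, so the next rule applies.
Abara and Sato both have lineal number 582, so the next rule applies.
Among Abara and Sato, alphabetically by surname: Abara before Sato.
Order: Marino, Oyelaran, Brennan, Quinn, Achebe, Eriksen, Abara, Sato.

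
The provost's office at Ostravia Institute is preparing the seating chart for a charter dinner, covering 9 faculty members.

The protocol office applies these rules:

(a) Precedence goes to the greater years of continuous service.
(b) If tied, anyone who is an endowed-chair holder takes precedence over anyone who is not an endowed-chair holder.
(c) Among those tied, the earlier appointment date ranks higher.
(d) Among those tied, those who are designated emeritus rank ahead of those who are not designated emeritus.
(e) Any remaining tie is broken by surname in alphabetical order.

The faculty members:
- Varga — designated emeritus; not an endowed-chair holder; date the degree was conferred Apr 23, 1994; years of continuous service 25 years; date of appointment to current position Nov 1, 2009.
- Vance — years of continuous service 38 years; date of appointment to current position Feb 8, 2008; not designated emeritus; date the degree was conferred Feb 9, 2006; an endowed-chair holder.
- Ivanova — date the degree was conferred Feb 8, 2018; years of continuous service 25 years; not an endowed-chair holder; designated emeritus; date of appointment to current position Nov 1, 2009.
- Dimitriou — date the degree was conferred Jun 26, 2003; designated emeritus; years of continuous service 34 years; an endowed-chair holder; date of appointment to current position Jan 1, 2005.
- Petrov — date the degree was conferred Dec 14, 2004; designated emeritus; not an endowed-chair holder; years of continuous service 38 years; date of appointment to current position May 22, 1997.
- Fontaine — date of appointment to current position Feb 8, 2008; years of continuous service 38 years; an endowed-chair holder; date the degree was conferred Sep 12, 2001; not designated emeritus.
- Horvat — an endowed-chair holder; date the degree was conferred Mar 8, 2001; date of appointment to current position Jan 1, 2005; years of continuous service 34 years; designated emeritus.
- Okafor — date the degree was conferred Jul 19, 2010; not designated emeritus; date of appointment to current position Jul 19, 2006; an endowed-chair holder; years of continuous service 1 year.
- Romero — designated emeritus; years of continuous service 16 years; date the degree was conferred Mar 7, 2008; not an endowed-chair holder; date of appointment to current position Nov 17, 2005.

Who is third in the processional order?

By years of continuous service (higher first): Fontaine, Vance and Petrov (each 38 years); then Dimitriou and Horvat (both 34 years); then Ivanova and Varga (both 25 years); then Romero (16 years); then Okafor (1 year).
Among Fontaine, Vance and Petrov, an endowed-chair holder before not an endowed-chair holder: Fontaine and Vance (an endowed-chair holder) before Petrov (not an endowed-chair holder).
Fontaine and Vance both have date of appointment to current position Feb 8, 2008, so the next rule applies.
Fontaine and Vance are each not designated emeritus, so the next rule applies.
Among Fontaine and Vance, alphabetically by surname: Fontaine before Vance.
Dimitriou and Horvat are each an endowed-chair holder, so the next rule applies.
Dimitriou and Horvat both have date of appointment to current position Jan 1, 2005, so the next rule applies.
Dimitriou and Horvat are each designated emeritus, so the next rule applies.
Among Dimitriou and Horvat, alphabetically by surname: Dimitriou before Horvat.
Ivanova and Varga are each not an endowed-chair holder, so the next rule applies.
Ivanova and Varga both have date of appointment to current position Nov 1, 2009, so the next rule applies.
Ivanova and Varga are each designated emeritus, so the next rule applies.
Among Ivanova and Varga, alphabetically by surname: Ivanova before Varga.
Order: Fontaine, Vance, Petrov, Dimitriou, Horvat, Ivanova, Varga, Romero, Okafor.

Petrov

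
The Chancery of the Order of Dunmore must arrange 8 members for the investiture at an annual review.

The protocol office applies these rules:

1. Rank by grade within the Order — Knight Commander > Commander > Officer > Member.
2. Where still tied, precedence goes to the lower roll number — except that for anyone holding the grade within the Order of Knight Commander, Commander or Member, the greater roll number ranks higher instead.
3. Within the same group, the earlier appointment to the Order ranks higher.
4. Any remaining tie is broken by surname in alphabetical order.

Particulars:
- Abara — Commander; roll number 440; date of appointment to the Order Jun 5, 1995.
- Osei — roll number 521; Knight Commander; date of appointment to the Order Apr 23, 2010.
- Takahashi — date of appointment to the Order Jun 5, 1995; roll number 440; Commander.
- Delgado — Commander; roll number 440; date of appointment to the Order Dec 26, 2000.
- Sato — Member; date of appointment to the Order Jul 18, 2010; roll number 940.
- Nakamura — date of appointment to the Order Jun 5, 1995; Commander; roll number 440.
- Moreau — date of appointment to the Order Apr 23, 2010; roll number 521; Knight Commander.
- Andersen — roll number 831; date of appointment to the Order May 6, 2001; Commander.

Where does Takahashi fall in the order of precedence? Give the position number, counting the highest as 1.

6

By grade within the Order: Moreau and Osei (Knight Commander); then Andersen, Abara, Nakamura, Takahashi and Delgado (Commander); then Sato (Member).
Moreau and Osei both have roll number 521, so the next rule applies.
Moreau and Osei both have date of appointment to the Order Apr 23, 2010, so the next rule applies.
Among Moreau and Osei, alphabetically by surname: Moreau before Osei.
Among Andersen, Abara, Nakamura, Takahashi and Delgado, by roll number (higher first) (reversed rule for this group): Andersen (831) before Abara, Nakamura, Takahashi and Delgado (440).
Among Abara, Nakamura, Takahashi and Delgado, by date of appointment to the Order (earlier first): Abara, Nakamura and Takahashi (Jun 5, 1995) before Delgado (Dec 26, 2000).
Among Abara, Nakamura and Takahashi, alphabetically by surname: Abara before Nakamura before Takahashi.
Order: Moreau, Osei, Andersen, Abara, Nakamura, Takahashi, Delgado, Sato. So position 6.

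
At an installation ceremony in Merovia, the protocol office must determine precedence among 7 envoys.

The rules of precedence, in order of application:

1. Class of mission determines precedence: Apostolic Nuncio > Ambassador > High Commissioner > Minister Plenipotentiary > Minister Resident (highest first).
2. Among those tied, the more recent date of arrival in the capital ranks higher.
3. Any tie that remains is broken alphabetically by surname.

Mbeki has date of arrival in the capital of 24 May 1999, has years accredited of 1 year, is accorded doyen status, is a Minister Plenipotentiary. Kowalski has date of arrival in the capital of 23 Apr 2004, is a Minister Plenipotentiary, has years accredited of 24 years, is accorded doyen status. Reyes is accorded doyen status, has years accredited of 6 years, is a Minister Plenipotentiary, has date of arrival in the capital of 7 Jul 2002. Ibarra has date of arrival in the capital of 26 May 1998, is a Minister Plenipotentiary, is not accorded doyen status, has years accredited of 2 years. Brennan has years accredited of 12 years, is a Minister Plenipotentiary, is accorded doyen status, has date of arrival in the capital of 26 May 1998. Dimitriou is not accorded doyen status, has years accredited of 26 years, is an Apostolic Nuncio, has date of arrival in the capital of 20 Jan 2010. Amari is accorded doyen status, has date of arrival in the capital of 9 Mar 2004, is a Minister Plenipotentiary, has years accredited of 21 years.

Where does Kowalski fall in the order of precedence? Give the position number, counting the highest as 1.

2

By class of mission: Dimitriou (Apostolic Nuncio); then Kowalski, Amari, Reyes, Mbeki, Brennan and Ibarra (Minister Plenipotentiary).
Among Kowalski, Amari, Reyes, Mbeki, Brennan and Ibarra, by date of arrival in the capital (later first): Kowalski (23 Apr 2004) before Amari (9 Mar 2004) before Reyes (7 Jul 2002) before Mbeki (24 May 1999) before Brennan and Ibarra (26 May 1998).
Among Brennan and Ibarra, alphabetically by surname: Brennan before Ibarra.
Order: Dimitriou, Kowalski, Amari, Reyes, Mbeki, Brennan, Ibarra. So position 2.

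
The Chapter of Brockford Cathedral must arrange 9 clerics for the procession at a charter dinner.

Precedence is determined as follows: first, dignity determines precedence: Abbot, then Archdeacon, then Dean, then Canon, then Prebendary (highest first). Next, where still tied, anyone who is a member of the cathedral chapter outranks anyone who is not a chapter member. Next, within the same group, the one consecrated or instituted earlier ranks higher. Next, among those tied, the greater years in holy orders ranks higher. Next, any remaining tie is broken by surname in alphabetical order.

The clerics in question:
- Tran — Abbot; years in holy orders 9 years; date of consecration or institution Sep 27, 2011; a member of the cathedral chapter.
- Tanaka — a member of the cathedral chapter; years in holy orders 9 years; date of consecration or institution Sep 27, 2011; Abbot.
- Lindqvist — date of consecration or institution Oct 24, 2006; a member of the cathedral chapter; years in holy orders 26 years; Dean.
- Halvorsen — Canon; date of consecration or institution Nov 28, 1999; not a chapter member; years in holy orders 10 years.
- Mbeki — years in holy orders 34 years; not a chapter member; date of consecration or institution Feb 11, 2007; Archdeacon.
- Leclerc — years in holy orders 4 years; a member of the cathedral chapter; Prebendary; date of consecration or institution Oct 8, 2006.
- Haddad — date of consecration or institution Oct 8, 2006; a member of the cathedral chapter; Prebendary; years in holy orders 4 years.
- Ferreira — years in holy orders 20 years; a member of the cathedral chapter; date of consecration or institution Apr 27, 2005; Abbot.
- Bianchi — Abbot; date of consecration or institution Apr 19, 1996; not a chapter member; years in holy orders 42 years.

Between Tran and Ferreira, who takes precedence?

Ferreira

By dignity: Ferreira, Tanaka, Tran and Bianchi (Abbot); then Mbeki (Archdeacon); then Lindqvist (Dean); then Halvorsen (Canon); then Haddad and Leclerc (Prebendary).
Among Ferreira, Tanaka, Tran and Bianchi, a member of the cathedral chapter before not a chapter member: Ferreira, Tanaka and Tran (a member of the cathedral chapter) before Bianchi (not a chapter member).
Among Ferreira, Tanaka and Tran, by date of consecration or institution (earlier first): Ferreira (Apr 27, 2005) before Tanaka and Tran (Sep 27, 2011).
Tanaka and Tran both have years in holy orders 9 years, so the next rule applies.
Among Tanaka and Tran, alphabetically by surname: Tanaka before Tran.
Haddad and Leclerc are each a member of the cathedral chapter, so the next rule applies.
Haddad and Leclerc both have date of consecration or institution Oct 8, 2006, so the next rule applies.
Haddad and Leclerc both have years in holy orders 4 years, so the next rule applies.
Among Haddad and Leclerc, alphabetically by surname: Haddad before Leclerc.
So Ferreira takes precedence.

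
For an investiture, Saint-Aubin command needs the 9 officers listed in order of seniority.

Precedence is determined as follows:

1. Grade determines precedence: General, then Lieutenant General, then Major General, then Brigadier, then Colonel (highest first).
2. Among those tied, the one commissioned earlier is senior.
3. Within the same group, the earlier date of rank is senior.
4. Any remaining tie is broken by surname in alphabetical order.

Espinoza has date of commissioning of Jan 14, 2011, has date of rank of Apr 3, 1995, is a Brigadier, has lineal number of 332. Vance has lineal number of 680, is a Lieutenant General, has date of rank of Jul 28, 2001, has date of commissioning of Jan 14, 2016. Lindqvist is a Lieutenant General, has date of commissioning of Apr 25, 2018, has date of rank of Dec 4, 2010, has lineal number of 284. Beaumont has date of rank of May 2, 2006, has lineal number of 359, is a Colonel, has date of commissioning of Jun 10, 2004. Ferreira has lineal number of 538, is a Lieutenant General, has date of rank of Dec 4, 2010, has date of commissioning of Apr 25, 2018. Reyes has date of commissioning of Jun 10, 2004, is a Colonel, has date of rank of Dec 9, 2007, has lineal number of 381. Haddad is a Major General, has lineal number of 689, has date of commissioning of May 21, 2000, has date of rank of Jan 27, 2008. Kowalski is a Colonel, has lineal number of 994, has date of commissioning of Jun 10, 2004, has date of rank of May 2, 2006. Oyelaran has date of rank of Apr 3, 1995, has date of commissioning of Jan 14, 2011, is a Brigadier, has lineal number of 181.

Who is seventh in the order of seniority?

By grade: Vance, Ferreira and Lindqvist (Lieutenant General); then Haddad (Major General); then Espinoza and Oyelaran (Brigadier); then Beaumont, Kowalski and Reyes (Colonel).
Among Vance, Ferreira and Lindqvist, by date of commissioning (earlier first): Vance (Jan 14, 2016) before Ferreira and Lindqvist (Apr 25, 2018).
Ferreira and Lindqvist both have date of rank Dec 4, 2010, so the next rule applies.
Among Ferreira and Lindqvist, alphabetically by surname: Ferreira before Lindqvist.
Espinoza and Oyelaran both have date of commissioning Jan 14, 2011, so the next rule applies.
Espinoza and Oyelaran both have date of rank Apr 3, 1995, so the next rule applies.
Among Espinoza and Oyelaran, alphabetically by surname: Espinoza before Oyelaran.
Beaumont, Kowalski and Reyes all have date of commissioning Jun 10, 2004, so the next rule applies.
Among Beaumont, Kowalski and Reyes, by date of rank (earlier first): Beaumont and Kowalski (May 2, 2006) before Reyes (Dec 9, 2007).
Among Beaumont and Kowalski, alphabetically by surname: Beaumont before Kowalski.
Order: Vance, Ferreira, Lindqvist, Haddad, Espinoza, Oyelaran, Beaumont, Kowalski, Reyes.

Beaumont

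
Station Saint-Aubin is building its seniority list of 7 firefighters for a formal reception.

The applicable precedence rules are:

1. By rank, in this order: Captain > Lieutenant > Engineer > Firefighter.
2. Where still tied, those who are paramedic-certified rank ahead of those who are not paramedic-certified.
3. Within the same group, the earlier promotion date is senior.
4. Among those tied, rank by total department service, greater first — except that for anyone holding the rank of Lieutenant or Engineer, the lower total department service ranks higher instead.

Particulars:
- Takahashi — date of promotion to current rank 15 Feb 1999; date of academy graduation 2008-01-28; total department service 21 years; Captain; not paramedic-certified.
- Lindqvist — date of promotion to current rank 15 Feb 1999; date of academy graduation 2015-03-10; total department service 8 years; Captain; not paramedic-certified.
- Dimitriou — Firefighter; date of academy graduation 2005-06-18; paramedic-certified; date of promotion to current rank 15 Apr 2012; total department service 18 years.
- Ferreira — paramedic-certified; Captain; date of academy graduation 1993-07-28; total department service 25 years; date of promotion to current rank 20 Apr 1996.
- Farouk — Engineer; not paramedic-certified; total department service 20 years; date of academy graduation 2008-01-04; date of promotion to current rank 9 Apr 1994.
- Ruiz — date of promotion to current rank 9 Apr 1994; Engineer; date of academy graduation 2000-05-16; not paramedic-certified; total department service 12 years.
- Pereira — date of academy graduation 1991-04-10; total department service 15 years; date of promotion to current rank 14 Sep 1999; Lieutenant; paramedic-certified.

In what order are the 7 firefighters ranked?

By rank: Ferreira, Takahashi and Lindqvist (Captain); then Pereira (Lieutenant); then Ruiz and Farouk (Engineer); then Dimitriou (Firefighter).
Among Ferreira, Takahashi and Lindqvist, paramedic-certified before not paramedic-certified: Ferreira (paramedic-certified) before Takahashi and Lindqvist (not paramedic-certified).
Takahashi and Lindqvist both have date of promotion to current rank 15 Feb 1999, so the next rule applies.
Among Takahashi and Lindqvist, by total department service (higher first): Takahashi (21 years) before Lindqvist (8 years).
Ruiz and Farouk are each not paramedic-certified, so the next rule applies.
Ruiz and Farouk both have date of promotion to current rank 9 Apr 1994, so the next rule applies.
Among Ruiz and Farouk, by total department service (lower first) (reversed rule for this group): Ruiz (12 years) before Farouk (20 years).
Full order: Ferreira, Takahashi, Lindqvist, Pereira, Ruiz, Farouk, Dimitriou.

Ferreira, Takahashi, Lindqvist, Pereira, Ruiz, Farouk, Dimitriou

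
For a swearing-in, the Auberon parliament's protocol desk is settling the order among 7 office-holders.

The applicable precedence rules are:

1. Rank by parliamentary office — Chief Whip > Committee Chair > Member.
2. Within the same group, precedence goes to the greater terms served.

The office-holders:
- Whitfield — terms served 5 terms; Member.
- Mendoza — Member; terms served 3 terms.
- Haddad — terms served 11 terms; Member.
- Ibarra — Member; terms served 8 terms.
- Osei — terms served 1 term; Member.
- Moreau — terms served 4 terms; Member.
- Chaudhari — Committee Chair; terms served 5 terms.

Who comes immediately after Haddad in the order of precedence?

By parliamentary office: Chaudhari (Committee Chair); then Haddad, Ibarra, Whitfield, Moreau, Mendoza and Osei (Member).
Among Haddad, Ibarra, Whitfield, Moreau, Mendoza and Osei, by terms served (higher first): Haddad (11 terms) before Ibarra (8 terms) before Whitfield (5 terms) before Moreau (4 terms) before Mendoza (3 terms) before Osei (1 term).
Order: Chaudhari, Haddad, Ibarra, Whitfield, Moreau, Mendoza, Osei.

Ibarra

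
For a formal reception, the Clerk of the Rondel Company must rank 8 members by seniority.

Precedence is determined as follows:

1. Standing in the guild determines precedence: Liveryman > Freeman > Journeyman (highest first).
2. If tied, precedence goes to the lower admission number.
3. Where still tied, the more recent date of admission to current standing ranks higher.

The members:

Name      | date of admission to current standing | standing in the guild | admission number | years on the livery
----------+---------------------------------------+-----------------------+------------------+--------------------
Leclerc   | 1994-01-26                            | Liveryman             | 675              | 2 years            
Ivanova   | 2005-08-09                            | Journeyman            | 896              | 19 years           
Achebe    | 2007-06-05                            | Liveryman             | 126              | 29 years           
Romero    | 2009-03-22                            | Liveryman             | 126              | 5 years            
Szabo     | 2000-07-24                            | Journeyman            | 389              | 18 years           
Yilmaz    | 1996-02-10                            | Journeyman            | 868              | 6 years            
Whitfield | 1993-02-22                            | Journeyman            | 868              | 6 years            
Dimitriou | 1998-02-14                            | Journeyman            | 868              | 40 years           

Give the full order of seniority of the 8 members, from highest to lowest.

By standing in the guild: Romero, Achebe and Leclerc (Liveryman); then Szabo, Dimitriou, Yilmaz, Whitfield and Ivanova (Journeyman).
Among Romero, Achebe and Leclerc, by admission number (lower first): Romero and Achebe (126) before Leclerc (675).
Among Romero and Achebe, by date of admission to current standing (later first): Romero (2009-03-22) before Achebe (2007-06-05).
Among Szabo, Dimitriou, Yilmaz, Whitfield and Ivanova, by admission number (lower first): Szabo (389) before Dimitriou, Yilmaz and Whitfield (868) before Ivanova (896).
Among Dimitriou, Yilmaz and Whitfield, by date of admission to current standing (later first): Dimitriou (1998-02-14) before Yilmaz (1996-02-10) before Whitfield (1993-02-22).
Full order: Romero, Achebe, Leclerc, Szabo, Dimitriou, Yilmaz, Whitfield, Ivanova.

Romero, Achebe, Leclerc, Szabo, Dimitriou, Yilmaz, Whitfield, Ivanova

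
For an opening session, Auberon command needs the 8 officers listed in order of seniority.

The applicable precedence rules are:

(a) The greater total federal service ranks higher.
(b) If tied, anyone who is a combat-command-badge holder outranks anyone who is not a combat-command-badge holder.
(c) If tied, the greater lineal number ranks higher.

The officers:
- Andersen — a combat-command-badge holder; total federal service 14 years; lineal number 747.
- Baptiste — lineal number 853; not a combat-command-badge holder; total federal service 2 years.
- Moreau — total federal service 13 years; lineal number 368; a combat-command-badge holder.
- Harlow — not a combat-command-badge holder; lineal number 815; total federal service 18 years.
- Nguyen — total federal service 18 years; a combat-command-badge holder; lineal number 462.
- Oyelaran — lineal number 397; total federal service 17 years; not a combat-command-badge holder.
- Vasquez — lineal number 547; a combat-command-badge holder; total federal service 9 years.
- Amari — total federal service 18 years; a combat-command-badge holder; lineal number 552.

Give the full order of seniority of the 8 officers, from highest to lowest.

Amari, Nguyen, Harlow, Oyelaran, Andersen, Moreau, Vasquez, Baptiste

By total federal service (higher first): Amari, Nguyen and Harlow (each 18 years); then Oyelaran (17 years); then Andersen (14 years); then Moreau (13 years); then Vasquez (9 years); then Baptiste (2 years).
Among Amari, Nguyen and Harlow, a combat-command-badge holder before not a combat-command-badge holder: Amari and Nguyen (a combat-command-badge holder) before Harlow (not a combat-command-badge holder).
Among Amari and Nguyen, by lineal number (higher first): Amari (552) before Nguyen (462).
Full order: Amari, Nguyen, Harlow, Oyelaran, Andersen, Moreau, Vasquez, Baptiste.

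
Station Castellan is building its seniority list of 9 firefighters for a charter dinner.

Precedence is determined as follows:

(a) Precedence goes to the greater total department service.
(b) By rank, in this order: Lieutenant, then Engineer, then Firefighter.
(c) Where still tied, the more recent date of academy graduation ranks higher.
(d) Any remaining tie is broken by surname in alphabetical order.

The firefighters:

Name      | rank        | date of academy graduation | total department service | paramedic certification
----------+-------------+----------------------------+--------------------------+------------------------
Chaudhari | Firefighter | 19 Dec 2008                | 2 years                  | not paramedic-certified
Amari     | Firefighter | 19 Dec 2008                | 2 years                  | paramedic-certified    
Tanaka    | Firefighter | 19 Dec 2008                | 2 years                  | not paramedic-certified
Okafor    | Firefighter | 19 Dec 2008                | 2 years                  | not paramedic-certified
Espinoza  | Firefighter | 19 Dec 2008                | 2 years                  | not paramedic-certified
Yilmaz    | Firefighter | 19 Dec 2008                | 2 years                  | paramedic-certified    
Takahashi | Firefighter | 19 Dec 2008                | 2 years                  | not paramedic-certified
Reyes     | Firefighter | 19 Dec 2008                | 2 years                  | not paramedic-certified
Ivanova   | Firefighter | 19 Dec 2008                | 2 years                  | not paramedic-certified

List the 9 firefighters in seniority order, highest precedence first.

By total department service (higher first): Amari, Chaudhari, Espinoza, Ivanova, Okafor, Reyes, Takahashi, Tanaka and Yilmaz (each 2 years).
Amari, Chaudhari, Espinoza, Ivanova, Okafor, Reyes, Takahashi, Tanaka and Yilmaz are each Firefighter, so the next rule applies.
Amari, Chaudhari, Espinoza, Ivanova, Okafor, Reyes, Takahashi, Tanaka and Yilmaz all have date of academy graduation 19 Dec 2008, so the next rule applies.
Among Amari, Chaudhari, Espinoza, Ivanova, Okafor, Reyes, Takahashi, Tanaka and Yilmaz, alphabetically by surname: Amari before Chaudhari before Espinoza before Ivanova before Okafor before Reyes before Takahashi before Tanaka before Yilmaz.
Full order: Amari, Chaudhari, Espinoza, Ivanova, Okafor, Reyes, Takahashi, Tanaka, Yilmaz.

Amari, Chaudhari, Espinoza, Ivanova, Okafor, Reyes, Takahashi, Tanaka, Yilmaz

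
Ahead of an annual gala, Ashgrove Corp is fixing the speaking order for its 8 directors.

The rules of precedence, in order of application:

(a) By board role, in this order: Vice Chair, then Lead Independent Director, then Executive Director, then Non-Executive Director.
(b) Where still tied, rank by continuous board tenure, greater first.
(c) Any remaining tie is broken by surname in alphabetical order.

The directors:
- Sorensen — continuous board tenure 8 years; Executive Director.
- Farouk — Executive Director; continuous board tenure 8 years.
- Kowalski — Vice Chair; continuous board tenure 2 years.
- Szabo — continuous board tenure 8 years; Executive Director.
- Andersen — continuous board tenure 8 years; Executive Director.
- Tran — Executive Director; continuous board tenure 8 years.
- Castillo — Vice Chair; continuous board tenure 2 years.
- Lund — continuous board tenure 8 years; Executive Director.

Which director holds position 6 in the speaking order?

Sorensen

By board role: Castillo and Kowalski (Vice Chair); then Andersen, Farouk, Lund, Sorensen, Szabo and Tran (Executive Director).
Castillo and Kowalski both have continuous board tenure 2 years, so the next rule applies.
Among Castillo and Kowalski, alphabetically by surname: Castillo before Kowalski.
Andersen, Farouk, Lund, Sorensen, Szabo and Tran all have continuous board tenure 8 years, so the next rule applies.
Among Andersen, Farouk, Lund, Sorensen, Szabo and Tran, alphabetically by surname: Andersen before Farouk before Lund before Sorensen before Szabo before Tran.
Order: Castillo, Kowalski, Andersen, Farouk, Lund, Sorensen, Szabo, Tran.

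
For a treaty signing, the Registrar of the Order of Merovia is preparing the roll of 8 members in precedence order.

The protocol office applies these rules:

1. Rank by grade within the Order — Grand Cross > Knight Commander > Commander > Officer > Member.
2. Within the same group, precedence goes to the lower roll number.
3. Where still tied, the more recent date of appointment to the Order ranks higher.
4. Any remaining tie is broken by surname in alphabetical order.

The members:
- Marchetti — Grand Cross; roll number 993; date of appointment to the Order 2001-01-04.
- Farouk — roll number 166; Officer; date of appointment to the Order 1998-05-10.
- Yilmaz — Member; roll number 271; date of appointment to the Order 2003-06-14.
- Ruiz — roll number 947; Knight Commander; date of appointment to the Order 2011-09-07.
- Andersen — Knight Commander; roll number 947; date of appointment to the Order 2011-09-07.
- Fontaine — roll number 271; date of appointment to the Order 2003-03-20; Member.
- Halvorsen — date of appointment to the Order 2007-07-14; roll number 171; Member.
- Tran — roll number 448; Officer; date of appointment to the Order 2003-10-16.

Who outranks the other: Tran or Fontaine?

Tran

By grade within the Order: Marchetti (Grand Cross); then Andersen and Ruiz (Knight Commander); then Farouk and Tran (Officer); then Halvorsen, Yilmaz and Fontaine (Member).
Andersen and Ruiz both have roll number 947, so the next rule applies.
Andersen and Ruiz both have date of appointment to the Order 2011-09-07, so the next rule applies.
Among Andersen and Ruiz, alphabetically by surname: Andersen before Ruiz.
Among Farouk and Tran, by roll number (lower first): Farouk (166) before Tran (448).
Among Halvorsen, Yilmaz and Fontaine, by roll number (lower first): Halvorsen (171) before Yilmaz and Fontaine (271).
Among Yilmaz and Fontaine, by date of appointment to the Order (later first): Yilmaz (2003-06-14) before Fontaine (2003-03-20).
So Tran takes precedence.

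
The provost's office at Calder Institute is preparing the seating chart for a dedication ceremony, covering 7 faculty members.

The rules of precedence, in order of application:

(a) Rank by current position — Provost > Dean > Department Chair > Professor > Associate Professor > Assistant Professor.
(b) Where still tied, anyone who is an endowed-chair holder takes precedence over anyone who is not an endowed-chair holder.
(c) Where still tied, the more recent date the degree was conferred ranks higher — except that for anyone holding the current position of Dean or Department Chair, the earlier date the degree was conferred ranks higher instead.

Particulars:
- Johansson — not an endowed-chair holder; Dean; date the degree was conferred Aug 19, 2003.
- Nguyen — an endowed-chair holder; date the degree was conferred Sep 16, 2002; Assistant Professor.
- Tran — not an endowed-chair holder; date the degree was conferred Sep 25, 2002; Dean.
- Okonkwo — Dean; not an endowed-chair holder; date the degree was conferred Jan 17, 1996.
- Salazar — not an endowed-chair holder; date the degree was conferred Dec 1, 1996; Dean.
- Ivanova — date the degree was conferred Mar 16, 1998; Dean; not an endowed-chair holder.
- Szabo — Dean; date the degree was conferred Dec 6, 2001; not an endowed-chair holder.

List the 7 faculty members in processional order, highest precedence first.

By current position: Okonkwo, Salazar, Ivanova, Szabo, Tran and Johansson (Dean); then Nguyen (Assistant Professor).
Okonkwo, Salazar, Ivanova, Szabo, Tran and Johansson are each not an endowed-chair holder, so the next rule applies.
Among Okonkwo, Salazar, Ivanova, Szabo, Tran and Johansson, by date the degree was conferred (earlier first) (reversed rule for this group): Okonkwo (Jan 17, 1996) before Salazar (Dec 1, 1996) before Ivanova (Mar 16, 1998) before Szabo (Dec 6, 2001) before Tran (Sep 25, 2002) before Johansson (Aug 19, 2003).
Full order: Okonkwo, Salazar, Ivanova, Szabo, Tran, Johansson, Nguyen.

Okonkwo, Salazar, Ivanova, Szabo, Tran, Johansson, Nguyen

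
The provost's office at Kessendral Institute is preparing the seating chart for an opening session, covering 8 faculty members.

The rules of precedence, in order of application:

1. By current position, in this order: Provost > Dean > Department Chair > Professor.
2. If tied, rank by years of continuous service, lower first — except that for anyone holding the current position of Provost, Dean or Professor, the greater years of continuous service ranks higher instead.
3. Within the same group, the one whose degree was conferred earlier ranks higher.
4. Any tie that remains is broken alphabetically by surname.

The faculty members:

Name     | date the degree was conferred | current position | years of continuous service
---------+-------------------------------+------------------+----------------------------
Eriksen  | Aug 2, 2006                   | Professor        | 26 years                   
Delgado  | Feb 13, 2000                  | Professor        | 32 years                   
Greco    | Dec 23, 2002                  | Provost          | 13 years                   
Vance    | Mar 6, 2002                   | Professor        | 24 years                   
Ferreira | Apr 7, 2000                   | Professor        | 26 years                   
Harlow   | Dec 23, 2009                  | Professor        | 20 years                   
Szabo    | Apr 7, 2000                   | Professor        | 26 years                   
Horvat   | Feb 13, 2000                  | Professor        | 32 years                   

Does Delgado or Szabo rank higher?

Delgado

By current position: Greco (Provost); then Delgado, Horvat, Ferreira, Szabo, Eriksen, Vance and Harlow (Professor).
Among Delgado, Horvat, Ferreira, Szabo, Eriksen, Vance and Harlow, by years of continuous service (higher first) (reversed rule for this group): Delgado and Horvat (32 years) before Ferreira, Szabo and Eriksen (26 years) before Vance (24 years) before Harlow (20 years).
Delgado and Horvat both have date the degree was conferred Feb 13, 2000, so the next rule applies.
Among Delgado and Horvat, alphabetically by surname: Delgado before Horvat.
Among Ferreira, Szabo and Eriksen, by date the degree was conferred (earlier first): Ferreira and Szabo (Apr 7, 2000) before Eriksen (Aug 2, 2006).
Among Ferreira and Szabo, alphabetically by surname: Ferreira before Szabo.
So Delgado takes precedence.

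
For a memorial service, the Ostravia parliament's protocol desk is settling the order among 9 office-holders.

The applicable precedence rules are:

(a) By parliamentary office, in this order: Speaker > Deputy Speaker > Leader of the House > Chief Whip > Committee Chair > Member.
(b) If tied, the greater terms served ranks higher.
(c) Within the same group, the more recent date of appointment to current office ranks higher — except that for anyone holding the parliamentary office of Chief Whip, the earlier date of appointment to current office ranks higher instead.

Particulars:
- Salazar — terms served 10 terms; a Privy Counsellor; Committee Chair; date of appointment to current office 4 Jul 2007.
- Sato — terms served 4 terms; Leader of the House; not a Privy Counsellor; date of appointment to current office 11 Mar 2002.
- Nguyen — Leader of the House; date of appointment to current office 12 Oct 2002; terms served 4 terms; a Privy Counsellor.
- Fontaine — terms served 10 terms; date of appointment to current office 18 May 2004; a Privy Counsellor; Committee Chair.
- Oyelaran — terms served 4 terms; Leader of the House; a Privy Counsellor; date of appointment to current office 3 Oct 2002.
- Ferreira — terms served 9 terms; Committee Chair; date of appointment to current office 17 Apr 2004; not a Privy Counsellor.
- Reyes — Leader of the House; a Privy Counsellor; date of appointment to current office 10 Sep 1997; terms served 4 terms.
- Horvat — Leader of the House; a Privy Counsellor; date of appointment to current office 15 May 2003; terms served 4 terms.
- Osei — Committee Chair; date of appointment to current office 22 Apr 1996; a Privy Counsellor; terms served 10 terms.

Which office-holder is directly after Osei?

Ferreira

By parliamentary office: Horvat, Nguyen, Oyelaran, Sato and Reyes (Leader of the House); then Salazar, Fontaine, Osei and Ferreira (Committee Chair).
Horvat, Nguyen, Oyelaran, Sato and Reyes all have terms served 4 terms, so the next rule applies.
Among Horvat, Nguyen, Oyelaran, Sato and Reyes, by date of appointment to current office (later first): Horvat (15 May 2003) before Nguyen (12 Oct 2002) before Oyelaran (3 Oct 2002) before Sato (11 Mar 2002) before Reyes (10 Sep 1997).
Among Salazar, Fontaine, Osei and Ferreira, by terms served (higher first): Salazar, Fontaine and Osei (10 terms) before Ferreira (9 terms).
Among Salazar, Fontaine and Osei, by date of appointment to current office (later first): Salazar (4 Jul 2007) before Fontaine (18 May 2004) before Osei (22 Apr 1996).
Order: Horvat, Nguyen, Oyelaran, Sato, Reyes, Salazar, Fontaine, Osei, Ferreira.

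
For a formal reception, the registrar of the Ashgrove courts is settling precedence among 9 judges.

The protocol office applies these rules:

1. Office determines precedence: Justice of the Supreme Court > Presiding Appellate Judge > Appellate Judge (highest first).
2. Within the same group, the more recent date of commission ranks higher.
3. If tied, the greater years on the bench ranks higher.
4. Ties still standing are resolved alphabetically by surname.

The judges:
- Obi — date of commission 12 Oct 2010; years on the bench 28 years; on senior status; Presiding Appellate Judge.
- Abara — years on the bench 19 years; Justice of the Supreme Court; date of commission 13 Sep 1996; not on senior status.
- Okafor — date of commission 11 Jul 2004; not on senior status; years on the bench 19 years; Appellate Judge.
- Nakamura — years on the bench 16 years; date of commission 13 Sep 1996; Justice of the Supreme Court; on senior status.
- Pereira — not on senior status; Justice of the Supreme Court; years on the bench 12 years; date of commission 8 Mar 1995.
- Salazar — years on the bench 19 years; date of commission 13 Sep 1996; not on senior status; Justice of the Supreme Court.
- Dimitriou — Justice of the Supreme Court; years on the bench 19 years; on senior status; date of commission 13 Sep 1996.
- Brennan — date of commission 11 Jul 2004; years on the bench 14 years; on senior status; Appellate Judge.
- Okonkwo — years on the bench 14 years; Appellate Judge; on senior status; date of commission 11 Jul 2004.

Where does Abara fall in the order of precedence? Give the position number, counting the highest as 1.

By office: Abara, Dimitriou, Salazar, Nakamura and Pereira (Justice of the Supreme Court); then Obi (Presiding Appellate Judge); then Okafor, Brennan and Okonkwo (Appellate Judge).
Among Abara, Dimitriou, Salazar, Nakamura and Pereira, by date of commission (later first): Abara, Dimitriou, Salazar and Nakamura (13 Sep 1996) before Pereira (8 Mar 1995).
Among Abara, Dimitriou, Salazar and Nakamura, by years on the bench (higher first): Abara, Dimitriou and Salazar (19 years) before Nakamura (16 years).
Among Abara, Dimitriou and Salazar, alphabetically by surname: Abara before Dimitriou before Salazar.
Okafor, Brennan and Okonkwo all have date of commission 11 Jul 2004, so the next rule applies.
Among Okafor, Brennan and Okonkwo, by years on the bench (higher first): Okafor (19 years) before Brennan and Okonkwo (14 years).
Among Brennan and Okonkwo, alphabetically by surname: Brennan before Okonkwo.
Order: Abara, Dimitriou, Salazar, Nakamura, Pereira, Obi, Okafor, Brennan, Okonkwo. So position 1.

1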